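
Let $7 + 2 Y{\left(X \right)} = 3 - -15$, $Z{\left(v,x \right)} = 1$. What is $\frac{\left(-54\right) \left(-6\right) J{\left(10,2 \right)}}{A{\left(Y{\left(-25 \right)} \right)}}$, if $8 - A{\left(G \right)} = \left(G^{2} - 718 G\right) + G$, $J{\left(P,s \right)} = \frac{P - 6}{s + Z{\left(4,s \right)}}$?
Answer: $\frac{1728}{15685} \approx 0.11017$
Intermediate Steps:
$J{\left(P,s \right)} = \frac{-6 + P}{1 + s}$ ($J{\left(P,s \right)} = \frac{P - 6}{s + 1} = \frac{-6 + P}{1 + s}$)
$Y{\left(X \right)} = \frac{11}{2}$ ($Y{\left(X \right)} = - \frac{7}{2} + \frac{3 - -15}{2} = - \frac{7}{2} + \frac{3 + 15}{2} = - \frac{7}{2} + \frac{1}{2} \cdot 18 = - \frac{7}{2} + 9 = \frac{11}{2}$)
$A{\left(G \right)} = 8 - G^{2} + 717 G$ ($A{\left(G \right)} = 8 - \left(\left(G^{2} - 718 G\right) + G\right) = 8 - \left(G^{2} - 717 G\right) = 8 - G^{2} + 717 G$)
$\frac{\left(-54\right) \left(-6\right) J{\left(10,2 \right)}}{A{\left(Y{\left(-25 \right)} \right)}} = \frac{\left(-54\right) \left(-6\right) \frac{-6 + 10}{1 + 2}}{8 - \left(\frac{11}{2}\right)^{2} + 717 \cdot \frac{11}{2}} = \frac{324 \cdot \frac{1}{3} \cdot 4}{8 - \frac{121}{4} + \frac{7887}{2}} = \frac{324 \cdot \frac{4}{3}}{\frac{15685}{4}} = 432 \cdot \frac{4}{15685} = \frac{1728}{15685}$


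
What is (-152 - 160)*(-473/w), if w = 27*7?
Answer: 49192/63 ≈ 780.83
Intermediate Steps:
w = 189
(-152 - 160)*(-473/w) = (-152 - 160)*(-473/189) = -(-147576)/189 = -312*(-473/189) = 49192/63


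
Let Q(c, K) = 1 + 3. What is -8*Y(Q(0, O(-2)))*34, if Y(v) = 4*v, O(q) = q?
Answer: -4352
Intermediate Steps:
Q(c, K) = 4
-8*Y(Q(0, O(-2)))*34 = -32*4*34 = -8*16*34 = -128*34 = -4352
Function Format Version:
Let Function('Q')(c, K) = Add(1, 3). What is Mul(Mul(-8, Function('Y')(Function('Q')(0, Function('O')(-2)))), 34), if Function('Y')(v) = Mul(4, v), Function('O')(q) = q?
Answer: -4352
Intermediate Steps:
Function('Q')(c, K) = 4
Mul(Mul(-8, Function('Y')(Function('Q')(0, Function('O')(-2)))), 34) = Mul(Mul(-8, Mul(4, 4)), 34) = Mul(Mul(-8, 16), 34) = Mul(-128, 34) = -4352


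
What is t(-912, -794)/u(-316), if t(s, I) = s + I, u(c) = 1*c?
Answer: 853/158 ≈ 5.3987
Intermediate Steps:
u(c) = c
t(s, I) = I + s
t(-912, -794)/u(-316) = (-794 - 912)/(-316) = -1706*(-1/316) = 853/158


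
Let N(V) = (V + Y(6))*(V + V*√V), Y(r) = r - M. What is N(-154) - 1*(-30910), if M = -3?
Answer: 53240 + 22330*I*√154 ≈ 53240.0 + 2.7711e+5*I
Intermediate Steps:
Y(r) = 3 + r (Y(r) = r - 1*(-3) = r + 3 = 3 + r)
N(V) = (9 + V)*(V + V^(3/2)) (N(V) = (V + (3 + 6))*(V + V*√V) = (V + 9)*(V + V^(3/2)) = (9 + V)*(V + V^(3/2)))
N(-154) - 1*(-30910) = ((-154)² + (-154)^(5/2) + 9*(-154) + 9*(-154)^(3/2)) - 1*(-30910) = (23716 + 23716*I*√154 - 1386 + 9*(-154*I*√154)) + 30910 = (23716 + 23716*I*√154 - 1386 - 1386*I*√154) + 30910 = (22330 + 22330*I*√154) + 30910 = 53240 + 22330*I*√154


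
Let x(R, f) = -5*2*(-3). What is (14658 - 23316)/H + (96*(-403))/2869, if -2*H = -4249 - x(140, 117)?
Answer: -215225556/12276451 ≈ -17.532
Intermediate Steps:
x(R, f) = 30 (x(R, f) = -10*(-3) = 30)
H = 4279/2 (H = -(-4249 - 1*30)/2 = -(-4249 - 30)/2 = -1/2*(-4279) = 4279/2 ≈ 2139.5)
(14658 - 23316)/H + (96*(-403))/2869 = (14658 - 23316)/(4279/2) + (96*(-403))/2869 = -8658*2/4279 - 38688*1/2869 = -17316/4279 - 38688/2869 = -215225556/12276451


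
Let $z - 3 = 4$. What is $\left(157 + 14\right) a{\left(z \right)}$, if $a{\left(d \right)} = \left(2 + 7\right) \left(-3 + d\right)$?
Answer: $6156$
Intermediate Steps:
$z = 7$ ($z = 3 + 4 = 7$)
$a{\left(d \right)} = -27 + 9 d$ ($a{\left(d \right)} = 9 \left(-3 + d\right) = -27 + 9 d$)
$\left(157 + 14\right) a{\left(z \right)} = \left(157 + 14\right) \left(-27 + 9 \cdot 7\right) = 171 \left(-27 + 63\right) = 171 \cdot 36 = 6156$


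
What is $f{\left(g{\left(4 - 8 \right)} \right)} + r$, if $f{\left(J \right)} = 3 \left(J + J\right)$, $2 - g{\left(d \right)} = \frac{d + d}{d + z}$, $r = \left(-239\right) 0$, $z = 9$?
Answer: $\frac{108}{5} \approx 21.6$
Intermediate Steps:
$r = 0$
$g{\left(d \right)} = 2 - \frac{2 d}{9 + d}$ ($g{\left(d \right)} = 2 - \frac{d + d}{d + 9} = 2 - \frac{2 d}{9 + d}$)
$f{\left(J \right)} = 6 J$ ($f{\left(J \right)} = 3 \cdot 2 J = 6 J$)
$f{\left(g{\left(4 - 8 \right)} \right)} + r = 6 \frac{18}{9 + \left(4 - 8\right)} + 0 = 6 \frac{18}{9 - 4} + 0 = 6 \cdot \frac{18}{5} + 0 = \frac{108}{5} + 0 = \frac{108}{5}$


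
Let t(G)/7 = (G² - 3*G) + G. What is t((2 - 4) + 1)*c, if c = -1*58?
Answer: -1218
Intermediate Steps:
t(G) = -14*G + 7*G² (t(G) = 7*((G² - 3*G) + G) = 7*(G² - 2*G) = -14*G + 7*G²)
c = -58
t((2 - 4) + 1)*c = (7*((2 - 4) + 1)*(-2 + ((2 - 4) + 1)))*(-58) = (7*(-2 + 1)*(-2 + (-2 + 1)))*(-58) = (7*(-1)*(-2 - 1))*(-58) = (7*(-1)*(-3))*(-58) = 21*(-58) = -1218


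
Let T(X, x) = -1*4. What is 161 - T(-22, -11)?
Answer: 165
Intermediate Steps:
T(X, x) = -4
161 - T(-22, -11) = 161 - 1*(-4) = 161 + 4 = 165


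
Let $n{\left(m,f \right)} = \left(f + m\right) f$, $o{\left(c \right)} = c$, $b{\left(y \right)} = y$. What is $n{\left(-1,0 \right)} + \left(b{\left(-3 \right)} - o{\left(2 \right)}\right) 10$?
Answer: $-50$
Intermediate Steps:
$n{\left(m,f \right)} = f \left(f + m\right)$
$n{\left(-1,0 \right)} + \left(b{\left(-3 \right)} - o{\left(2 \right)}\right) 10 = 0 \left(0 - 1\right) + \left(-3 - 2\right) 10 = 0 \left(-1\right) + \left(-3 - 2\right) 10 = 0 - 50 = -50$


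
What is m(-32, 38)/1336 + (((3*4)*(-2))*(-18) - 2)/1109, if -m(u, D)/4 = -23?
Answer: 169127/370406 ≈ 0.45660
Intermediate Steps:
m(u, D) = 92 (m(u, D) = -4*(-23) = 92)
m(-32, 38)/1336 + (((3*4)*(-2))*(-18) - 2)/1109 = 92/1336 + (((3*4)*(-2))*(-18) - 2)/1109 = 92*(1/1336) + ((12*(-2))*(-18) - 2)*(1/1109) = 23/334 + (-24*(-18) - 2)*(1/1109) = 23/334 + (432 - 2)*(1/1109) = 23/334 + 430*(1/1109) = 23/334 + 430/1109 = 169127/370406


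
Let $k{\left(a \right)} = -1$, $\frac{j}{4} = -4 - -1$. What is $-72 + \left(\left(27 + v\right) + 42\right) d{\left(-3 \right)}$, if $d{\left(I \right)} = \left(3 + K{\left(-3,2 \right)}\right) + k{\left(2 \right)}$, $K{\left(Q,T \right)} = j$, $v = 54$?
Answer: $-1302$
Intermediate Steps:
$j = -12$ ($j = 4 \left(-4 - -1\right) = 4 \left(-4 + 1\right) = 4 \left(-3\right) = -12$)
$K{\left(Q,T \right)} = -12$
$d{\left(I \right)} = -10$ ($d{\left(I \right)} = \left(3 - 12\right) - 1 = -9 - 1 = -10$)
$-72 + \left(\left(27 + v\right) + 42\right) d{\left(-3 \right)} = -72 + \left(\left(27 + 54\right) + 42\right) \left(-10\right) = -72 + \left(81 + 42\right) \left(-10\right) = -72 + 123 \left(-10\right) = -72 - 1230 = -1302$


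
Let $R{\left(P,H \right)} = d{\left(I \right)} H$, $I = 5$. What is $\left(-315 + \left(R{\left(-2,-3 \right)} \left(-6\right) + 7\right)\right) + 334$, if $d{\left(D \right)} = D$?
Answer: $116$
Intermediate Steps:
$R{\left(P,H \right)} = 5 H$
$\left(-315 + \left(R{\left(-2,-3 \right)} \left(-6\right) + 7\right)\right) + 334 = \left(-315 + \left(5 \left(-3\right) \left(-6\right) + 7\right)\right) + 334 = \left(-315 + \left(\left(-15\right) \left(-6\right) + 7\right)\right) + 334 = \left(-315 + \left(90 + 7\right)\right) + 334 = \left(-315 + 97\right) + 334 = -218 + 334 = 116$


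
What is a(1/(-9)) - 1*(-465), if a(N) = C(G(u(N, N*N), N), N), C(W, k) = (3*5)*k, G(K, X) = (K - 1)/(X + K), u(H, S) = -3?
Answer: 1390/3 ≈ 463.33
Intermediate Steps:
G(K, X) = (-1 + K)/(K + X)
C(W, k) = 15*k
a(N) = 15*N
a(1/(-9)) - 1*(-465) = 15/(-9) - 1*(-465) = 15*(-1/9) + 465 = -5/3 + 465 = 1390/3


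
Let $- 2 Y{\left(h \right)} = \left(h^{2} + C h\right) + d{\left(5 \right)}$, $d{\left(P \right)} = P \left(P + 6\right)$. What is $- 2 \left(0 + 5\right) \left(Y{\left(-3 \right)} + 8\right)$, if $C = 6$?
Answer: $150$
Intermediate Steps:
$d{\left(P \right)} = P \left(6 + P\right)$
$Y{\left(h \right)} = - \frac{55}{2} - 3 h - \frac{h^{2}}{2}$ ($Y{\left(h \right)} = - \frac{\left(h^{2} + 6 h\right) + 5 \left(6 + 5\right)}{2} = - \frac{\left(h^{2} + 6 h\right) + 5 \cdot 11}{2} = - \frac{\left(h^{2} + 6 h\right) + 55}{2} = - \frac{55 + h^{2} + 6 h}{2} = - \frac{55}{2} - 3 h - \frac{h^{2}}{2}$)
$- 2 \left(0 + 5\right) \left(Y{\left(-3 \right)} + 8\right) = - 2 \left(0 + 5\right) \left(\left(- \frac{55}{2} - -9 - \frac{\left(-3\right)^{2}}{2}\right) + 8\right) = \left(-2\right) 5 \left(\left(- \frac{55}{2} + 9 - \frac{9}{2}\right) + 8\right) = - 10 \left(\left(- \frac{55}{2} + 9 - \frac{9}{2}\right) + 8\right) = - 10 \left(-23 + 8\right) = \left(-10\right) \left(-15\right) = 150$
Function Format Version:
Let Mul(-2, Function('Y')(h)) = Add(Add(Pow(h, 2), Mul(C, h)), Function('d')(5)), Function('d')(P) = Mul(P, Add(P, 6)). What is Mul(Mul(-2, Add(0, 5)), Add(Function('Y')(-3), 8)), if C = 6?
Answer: 150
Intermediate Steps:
Function('d')(P) = Mul(P, Add(6, P))
Function('Y')(h) = Add(Rational(-55, 2), Mul(-3, h), Mul(Rational(-1, 2), Pow(h, 2))) (Function('Y')(h) = Mul(Rational(-1, 2), Add(Add(Pow(h, 2), Mul(6, h)), Mul(5, Add(6, 5)))) = Mul(Rational(-1, 2), Add(Add(Pow(h, 2), Mul(6, h)), Mul(5, 11))) = Mul(Rational(-1, 2), Add(Add(Pow(h, 2), Mul(6, h)), 55)) = Mul(Rational(-1, 2), Add(55, Pow(h, 2), Mul(6, h))) = Add(Rational(-55, 2), Mul(-3, h), Mul(Rational(-1, 2), Pow(h, 2))))
Mul(Mul(-2, Add(0, 5)), Add(Function('Y')(-3), 8)) = Mul(Mul(-2, Add(0, 5)), Add(Add(Rational(-55, 2), Mul(-3, -3), Mul(Rational(-1, 2), Pow(-3, 2))), 8)) = Mul(Mul(-2, 5), Add(Add(Rational(-55, 2), 9, Mul(Rational(-1, 2), 9)), 8)) = Mul(-10, Add(Add(Rational(-55, 2), 9, Rational(-9, 2)), 8)) = Mul(-10, Add(-23, 8)) = Mul(-10, -15) = 150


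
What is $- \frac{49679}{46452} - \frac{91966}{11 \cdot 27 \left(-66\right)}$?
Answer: $\frac{78528497}{21679812} \approx 3.6222$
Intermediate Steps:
$- \frac{49679}{46452} - \frac{91966}{11 \cdot 27 \left(-66\right)} = \left(-49679\right) \frac{1}{46452} - \frac{91966}{297 \left(-66\right)} = - \frac{7097}{6636} - \frac{91966}{-19602} = - \frac{7097}{6636} - - \frac{45983}{9801} = - \frac{7097}{6636} + \frac{45983}{9801} = \frac{78528497}{21679812}$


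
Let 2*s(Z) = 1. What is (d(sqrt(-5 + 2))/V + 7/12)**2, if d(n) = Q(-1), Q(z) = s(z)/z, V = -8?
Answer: 961/2304 ≈ 0.41710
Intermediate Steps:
s(Z) = 1/2 (s(Z) = (1/2)*1 = 1/2)
Q(z) = 1/(2*z)
d(n) = -1/2 (d(n) = (1/2)/(-1) = (1/2)*(-1) = -1/2)
(d(sqrt(-5 + 2))/V + 7/12)**2 = (-1/2/(-8) + 7/12)**2 = (-1/2*(-1/8) + 7*(1/12))**2 = (1/16 + 7/12)**2 = (31/48)**2 = 961/2304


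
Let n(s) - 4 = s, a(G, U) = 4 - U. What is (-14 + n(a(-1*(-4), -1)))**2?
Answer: 25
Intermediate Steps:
n(s) = 4 + s
(-14 + n(a(-1*(-4), -1)))**2 = (-14 + (4 + (4 - 1*(-1))))**2 = (-14 + (4 + (4 + 1)))**2 = (-14 + (4 + 5))**2 = (-14 + 9)**2 = (-5)**2 = 25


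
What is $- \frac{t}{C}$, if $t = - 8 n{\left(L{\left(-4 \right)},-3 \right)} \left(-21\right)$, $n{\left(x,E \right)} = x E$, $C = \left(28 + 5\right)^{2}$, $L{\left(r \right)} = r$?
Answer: $- \frac{224}{121} \approx -1.8512$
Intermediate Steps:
$C = 1089$ ($C = 33^{2} = 1089$)
$n{\left(x,E \right)} = E x$
$t = 2016$ ($t = - 8 \left(\left(-3\right) \left(-4\right)\right) \left(-21\right) = \left(-8\right) 12 \left(-21\right) = \left(-96\right) \left(-21\right) = 2016$)
$- \frac{t}{C} = - \frac{2016}{1089} = \left(-1\right) \frac{224}{121} = - \frac{224}{121}$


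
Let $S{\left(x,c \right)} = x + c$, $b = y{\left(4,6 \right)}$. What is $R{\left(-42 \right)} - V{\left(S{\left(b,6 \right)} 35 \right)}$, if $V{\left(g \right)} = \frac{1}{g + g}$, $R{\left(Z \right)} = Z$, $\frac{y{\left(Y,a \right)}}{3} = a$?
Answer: $- \frac{70561}{1680} \approx -42.001$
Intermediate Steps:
$y{\left(Y,a \right)} = 3 a$
$b = 18$ ($b = 3 \cdot 6 = 18$)
$S{\left(x,c \right)} = c + x$
$V{\left(g \right)} = \frac{1}{2 g}$
$R{\left(-42 \right)} - V{\left(S{\left(b,6 \right)} 35 \right)} = -42 - \frac{1}{2 \left(6 + 18\right) 35} = -42 - \frac{1}{2 \cdot 24 \cdot 35} = -42 - \frac{1}{2 \cdot 840} = -42 - \frac{1}{2} \cdot \frac{1}{840} = -42 - \frac{1}{1680} = - \frac{70561}{1680}$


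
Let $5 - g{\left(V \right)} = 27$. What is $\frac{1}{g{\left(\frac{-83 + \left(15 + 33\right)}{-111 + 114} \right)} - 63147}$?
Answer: $- \frac{1}{63169} \approx -1.5831 \cdot 10^{-5}$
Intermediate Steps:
$g{\left(V \right)} = -22$ ($g{\left(V \right)} = 5 - 27 = -22$)
$\frac{1}{g{\left(\frac{-83 + \left(15 + 33\right)}{-111 + 114} \right)} - 63147} = \frac{1}{-22 - 63147} = \frac{1}{-63169} = - \frac{1}{63169}$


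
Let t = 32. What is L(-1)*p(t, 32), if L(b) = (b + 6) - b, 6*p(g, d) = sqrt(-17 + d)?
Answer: sqrt(15) ≈ 3.8730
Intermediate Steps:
p(g, d) = sqrt(-17 + d)/6
L(b) = 6 (L(b) = (6 + b) - b = 6)
L(-1)*p(t, 32) = 6*(sqrt(-17 + 32)/6) = 6*(sqrt(15)/6) = sqrt(15)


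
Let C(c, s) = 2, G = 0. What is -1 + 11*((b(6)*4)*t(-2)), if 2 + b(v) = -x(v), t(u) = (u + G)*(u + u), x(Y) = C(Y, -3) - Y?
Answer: 703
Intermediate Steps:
x(Y) = 2 - Y
t(u) = 2*u² (t(u) = (u + 0)*(u + u) = u*(2*u) = 2*u²)
b(v) = -4 + v (b(v) = -2 - (2 - v) = -2 + (-2 + v) = -4 + v)
-1 + 11*((b(6)*4)*t(-2)) = -1 + 11*(((-4 + 6)*4)*(2*(-2)²)) = -1 + 11*((2*4)*(2*4)) = -1 + 11*(8*8) = -1 + 11*64 = -1 + 704 = 703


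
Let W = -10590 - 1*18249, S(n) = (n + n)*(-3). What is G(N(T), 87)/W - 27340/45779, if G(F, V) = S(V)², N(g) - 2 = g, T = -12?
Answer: -4420834432/440073527 ≈ -10.046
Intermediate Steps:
N(g) = 2 + g
S(n) = -6*n (S(n) = (2*n)*(-3) = -6*n)
W = -28839 (W = -10590 - 18249 = -28839)
G(F, V) = 36*V² (G(F, V) = (-6*V)² = 36*V²)
G(N(T), 87)/W - 27340/45779 = (36*87²)/(-28839) - 27340/45779 = (36*7569)*(-1/28839) - 27340*1/45779 = 272484*(-1/28839) - 27340/45779 = -90828/9613 - 27340/45779 = -4420834432/440073527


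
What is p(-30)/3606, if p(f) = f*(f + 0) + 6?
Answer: 151/601 ≈ 0.25125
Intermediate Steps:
p(f) = 6 + f² (p(f) = f*f + 6 = f² + 6 = 6 + f²)
p(-30)/3606 = (6 + (-30)²)/3606 = (6 + 900)*(1/3606) = 906*(1/3606) = 151/601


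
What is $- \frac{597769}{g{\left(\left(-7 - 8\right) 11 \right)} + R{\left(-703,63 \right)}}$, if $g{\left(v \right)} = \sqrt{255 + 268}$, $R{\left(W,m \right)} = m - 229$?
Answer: $\frac{99229654}{27033} + \frac{597769 \sqrt{523}}{27033} \approx 4176.4$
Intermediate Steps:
$R{\left(W,m \right)} = -229 + m$
$g{\left(v \right)} = \sqrt{523}$
$- \frac{597769}{g{\left(\left(-7 - 8\right) 11 \right)} + R{\left(-703,63 \right)}} = - \frac{597769}{\sqrt{523} + \left(-229 + 63\right)} = - \frac{597769}{\sqrt{523} - 166} = - \frac{597769}{-166 + \sqrt{523}}$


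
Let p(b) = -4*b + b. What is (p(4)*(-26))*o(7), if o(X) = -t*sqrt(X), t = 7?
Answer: -2184*sqrt(7) ≈ -5778.3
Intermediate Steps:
p(b) = -3*b
o(X) = -7*sqrt(X)
(p(4)*(-26))*o(7) = (-3*4*(-26))*(-7*sqrt(7)) = (-12*(-26))*(-7*sqrt(7)) = 312*(-7*sqrt(7)) = -2184*sqrt(7)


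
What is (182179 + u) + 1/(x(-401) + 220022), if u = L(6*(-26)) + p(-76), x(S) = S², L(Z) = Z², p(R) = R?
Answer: 78616719298/380823 ≈ 2.0644e+5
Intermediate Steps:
u = 24260 (u = (6*(-26))² - 76 = (-156)² - 76 = 24336 - 76 = 24260)
(182179 + u) + 1/(x(-401) + 220022) = (182179 + 24260) + 1/((-401)² + 220022) = 206439 + 1/(160801 + 220022) = 206439 + 1/380823 = 78616719298/380823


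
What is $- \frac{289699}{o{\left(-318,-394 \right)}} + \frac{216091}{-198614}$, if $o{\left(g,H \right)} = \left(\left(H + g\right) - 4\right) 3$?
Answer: $\frac{28537056859}{213311436} \approx 133.78$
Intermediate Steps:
$o{\left(g,H \right)} = -12 + 3 H + 3 g$ ($o{\left(g,H \right)} = \left(-4 + H + g\right) 3 = -12 + 3 H + 3 g$)
$- \frac{289699}{o{\left(-318,-394 \right)}} + \frac{216091}{-198614} = - \frac{289699}{-12 + 3 \left(-394\right) + 3 \left(-318\right)} + \frac{216091}{-198614} = - \frac{289699}{-12 - 1182 - 954} + 216091 \left(- \frac{1}{198614}\right) = - \frac{289699}{-2148} - \frac{216091}{198614} = \left(-289699\right) \left(- \frac{1}{2148}\right) - \frac{216091}{198614} = \frac{289699}{2148} - \frac{216091}{198614} = \frac{28537056859}{213311436}$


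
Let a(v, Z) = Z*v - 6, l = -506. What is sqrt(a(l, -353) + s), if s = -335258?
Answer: I*sqrt(156646) ≈ 395.79*I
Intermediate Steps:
a(v, Z) = -6 + Z*v
sqrt(a(l, -353) + s) = sqrt((-6 - 353*(-506)) - 335258) = sqrt((-6 + 178618) - 335258) = sqrt(178612 - 335258) = sqrt(-156646) = I*sqrt(156646)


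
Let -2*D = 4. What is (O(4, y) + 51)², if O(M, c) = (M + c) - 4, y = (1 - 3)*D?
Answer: 3025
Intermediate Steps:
D = -2 (D = -½*4 = -2)
y = 4 (y = (1 - 3)*(-2) = -2*(-2) = 4)
O(M, c) = -4 + M + c
(O(4, y) + 51)² = ((-4 + 4 + 4) + 51)² = (4 + 51)² = 55² = 3025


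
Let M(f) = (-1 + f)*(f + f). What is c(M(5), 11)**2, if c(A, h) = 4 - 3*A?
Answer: 13456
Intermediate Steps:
M(f) = 2*f*(-1 + f) (M(f) = (-1 + f)*(2*f) = 2*f*(-1 + f))
c(M(5), 11)**2 = (4 - 6*5*(-1 + 5))**2 = (4 - 6*5*4)**2 = (4 - 3*40)**2 = (4 - 120)**2 = (-116)**2 = 13456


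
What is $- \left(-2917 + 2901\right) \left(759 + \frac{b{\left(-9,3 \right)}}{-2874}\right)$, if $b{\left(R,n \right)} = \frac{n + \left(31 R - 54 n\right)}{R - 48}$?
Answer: $\frac{331566464}{27303} \approx 12144.0$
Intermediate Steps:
$b{\left(R,n \right)} = \frac{- 53 n + 31 R}{-48 + R}$ ($b{\left(R,n \right)} = \frac{n + \left(- 54 n + 31 R\right)}{-48 + R} = \frac{- 53 n + 31 R}{-48 + R}$)
$- \left(-2917 + 2901\right) \left(759 + \frac{b{\left(-9,3 \right)}}{-2874}\right) = - \left(-2917 + 2901\right) \left(759 + \frac{\frac{1}{-48 - 9} \left(\left(-53\right) 3 + 31 \left(-9\right)\right)}{-2874}\right) = - \left(-16\right) \left(759 + \frac{-159 - 279}{-57} \left(- \frac{1}{2874}\right)\right) = - \left(-16\right) \left(759 + \left(- \frac{1}{57}\right) \left(-438\right) \left(- \frac{1}{2874}\right)\right) = - \left(-16\right) \left(759 + \frac{146}{19} \left(- \frac{1}{2874}\right)\right) = - \left(-16\right) \left(759 - \frac{73}{27303}\right) = - \frac{\left(-16\right) 20722904}{27303} = \left(-1\right) \left(- \frac{331566464}{27303}\right) = \frac{331566464}{27303}$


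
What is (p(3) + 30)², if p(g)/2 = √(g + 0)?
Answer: 912 + 120*√3 ≈ 1119.8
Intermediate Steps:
p(g) = 2*√g (p(g) = 2*√(g + 0) = 2*√g)
(p(3) + 30)² = (2*√3 + 30)² = (30 + 2*√3)²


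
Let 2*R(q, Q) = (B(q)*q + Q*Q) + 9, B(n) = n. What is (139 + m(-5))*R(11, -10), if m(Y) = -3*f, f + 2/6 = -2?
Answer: 16790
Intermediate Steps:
f = -7/3 (f = -1/3 - 2 = -7/3 ≈ -2.3333)
m(Y) = 7 (m(Y) = -3*(-7/3) = 7)
R(q, Q) = 9/2 + Q**2/2 + q**2/2 (R(q, Q) = ((q*q + Q*Q) + 9)/2 = ((q**2 + Q**2) + 9)/2 = ((Q**2 + q**2) + 9)/2 = (9 + Q**2 + q**2)/2 = 9/2 + Q**2/2 + q**2/2)
(139 + m(-5))*R(11, -10) = (139 + 7)*(9/2 + (1/2)*(-10)**2 + (1/2)*11**2) = 146*(9/2 + (1/2)*100 + (1/2)*121) = 146*(9/2 + 50 + 121/2) = 146*115 = 16790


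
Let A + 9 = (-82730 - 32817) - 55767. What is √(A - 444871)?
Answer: 3*I*√68466 ≈ 784.98*I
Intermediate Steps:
A = -171323 (A = -9 + ((-82730 - 32817) - 55767) = -9 + (-115547 - 55767) = -9 - 171314 = -171323)
√(A - 444871) = √(-171323 - 444871) = √(-616194) = 3*I*√68466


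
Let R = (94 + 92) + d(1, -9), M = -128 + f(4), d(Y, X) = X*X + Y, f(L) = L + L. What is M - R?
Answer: -388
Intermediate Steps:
f(L) = 2*L
d(Y, X) = Y + X² (d(Y, X) = X² + Y = Y + X²)
M = -120 (M = -128 + 2*4 = -128 + 8 = -120)
R = 268 (R = (94 + 92) + (1 + (-9)²) = 186 + (1 + 81) = 186 + 82 = 268)
M - R = -120 - 1*268 = -120 - 268 = -388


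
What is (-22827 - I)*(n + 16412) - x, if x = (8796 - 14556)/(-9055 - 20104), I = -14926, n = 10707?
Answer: -6247817844581/29159 ≈ -2.1427e+8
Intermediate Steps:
x = 5760/29159 (x = -5760/(-29159) = -5760*(-1/29159) = 5760/29159 ≈ 0.19754)
(-22827 - I)*(n + 16412) - x = (-22827 - 1*(-14926))*(10707 + 16412) - 1*5760/29159 = (-22827 + 14926)*27119 - 5760/29159 = -7901*27119 - 5760/29159 = -214267219 - 5760/29159 = -6247817844581/29159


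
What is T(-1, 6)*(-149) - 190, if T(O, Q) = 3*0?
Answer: -190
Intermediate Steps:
T(O, Q) = 0
T(-1, 6)*(-149) - 190 = 0*(-149) - 190 = 0 - 190 = -190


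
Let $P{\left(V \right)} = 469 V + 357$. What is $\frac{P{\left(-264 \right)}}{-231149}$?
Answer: $\frac{123459}{231149} \approx 0.53411$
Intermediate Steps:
$P{\left(V \right)} = 357 + 469 V$
$\frac{P{\left(-264 \right)}}{-231149} = \frac{357 + 469 \left(-264\right)}{-231149} = \left(357 - 123816\right) \left(- \frac{1}{231149}\right) = \left(-123459\right) \left(- \frac{1}{231149}\right) = \frac{123459}{231149}$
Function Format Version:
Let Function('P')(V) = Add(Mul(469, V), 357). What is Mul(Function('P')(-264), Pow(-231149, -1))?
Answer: Rational(123459, 231149) ≈ 0.53411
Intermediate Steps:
Function('P')(V) = Add(357, Mul(469, V))
Mul(Function('P')(-264), Pow(-231149, -1)) = Mul(Add(357, Mul(469, -264)), Pow(-231149, -1)) = Mul(Add(357, -123816), Rational(-1, 231149)) = Mul(-123459, Rational(-1, 231149)) = Rational(123459, 231149)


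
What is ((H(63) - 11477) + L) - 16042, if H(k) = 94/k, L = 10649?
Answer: -1062716/63 ≈ -16869.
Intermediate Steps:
((H(63) - 11477) + L) - 16042 = ((94/63 - 11477) + 10649) - 16042 = (-722957/63 + 10649) - 16042 = -52070/63 - 16042 = -1062716/63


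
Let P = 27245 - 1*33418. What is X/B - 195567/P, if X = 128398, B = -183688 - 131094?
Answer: 30384185270/971574643 ≈ 31.273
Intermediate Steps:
B = -314782
P = -6173 (P = 27245 - 33418 = -6173)
X/B - 195567/P = 128398/(-314782) - 195567/(-6173) = 128398*(-1/314782) - 195567*(-1/6173) = -64199/157391 + 195567/6173 = 30384185270/971574643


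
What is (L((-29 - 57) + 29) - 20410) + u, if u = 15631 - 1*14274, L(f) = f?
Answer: -19110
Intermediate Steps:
u = 1357 (u = 15631 - 14274 = 1357)
(L((-29 - 57) + 29) - 20410) + u = (((-29 - 57) + 29) - 20410) + 1357 = ((-86 + 29) - 20410) + 1357 = (-57 - 20410) + 1357 = -20467 + 1357 = -19110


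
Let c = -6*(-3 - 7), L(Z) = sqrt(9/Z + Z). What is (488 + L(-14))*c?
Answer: 29280 + 30*I*sqrt(2870)/7 ≈ 29280.0 + 229.6*I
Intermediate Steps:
L(Z) = sqrt(Z + 9/Z)
c = 60 (c = -6*(-10) = 60)
(488 + L(-14))*c = (488 + sqrt(-14 + 9/(-14)))*60 = (488 + sqrt(-14 + 9*(-1/14)))*60 = (488 + sqrt(-14 - 9/14))*60 = (488 + sqrt(-205/14))*60 = (488 + I*sqrt(2870)/14)*60 = 29280 + 30*I*sqrt(2870)/7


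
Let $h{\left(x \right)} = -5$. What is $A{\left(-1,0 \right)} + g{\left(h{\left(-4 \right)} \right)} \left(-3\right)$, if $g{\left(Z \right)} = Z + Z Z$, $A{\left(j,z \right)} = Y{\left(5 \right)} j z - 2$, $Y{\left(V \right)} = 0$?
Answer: $-62$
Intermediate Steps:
$A{\left(j,z \right)} = -2$ ($A{\left(j,z \right)} = 0 j z - 2 = 0 z - 2 = 0 - 2 = -2$)
$g{\left(Z \right)} = Z + Z^{2}$
$A{\left(-1,0 \right)} + g{\left(h{\left(-4 \right)} \right)} \left(-3\right) = -2 + - 5 \left(1 - 5\right) \left(-3\right) = -2 + \left(-5\right) \left(-4\right) \left(-3\right) = -2 + 20 \left(-3\right) = -2 - 60 = -62$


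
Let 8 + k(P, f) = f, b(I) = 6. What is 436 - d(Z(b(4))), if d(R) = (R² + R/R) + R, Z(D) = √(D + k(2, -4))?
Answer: 441 - I*√6 ≈ 441.0 - 2.4495*I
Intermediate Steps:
k(P, f) = -8 + f
Z(D) = √(-12 + D) (Z(D) = √(D + (-8 - 4)) = √(D - 12) = √(-12 + D))
d(R) = 1 + R + R² (d(R) = (R² + 1) + R = (1 + R²) + R = 1 + R + R²)
436 - d(Z(b(4))) = 436 - (1 + √(-12 + 6) + (√(-12 + 6))²) = 436 - (1 + √(-6) + (√(-6))²) = 436 - (1 + I*√6 + (I*√6)²) = 436 - (1 + I*√6 - 6) = 436 - (-5 + I*√6) = 436 + (5 - I*√6) = 441 - I*√6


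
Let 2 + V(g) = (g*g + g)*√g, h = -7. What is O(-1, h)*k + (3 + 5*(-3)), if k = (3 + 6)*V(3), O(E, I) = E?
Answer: 6 - 108*√3 ≈ -181.06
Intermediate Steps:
V(g) = -2 + √g*(g + g²) (V(g) = -2 + (g*g + g)*√g = -2 + (g² + g)*√g = -2 + (g + g²)*√g = -2 + √g*(g + g²))
k = -18 + 108*√3 (k = (3 + 6)*(-2 + 3^(3/2) + 3^(5/2)) = 9*(-2 + 3*√3 + 9*√3) = 9*(-2 + 12*√3) = -18 + 108*√3 ≈ 169.06)
O(-1, h)*k + (3 + 5*(-3)) = -(-18 + 108*√3) + (3 + 5*(-3)) = (18 - 108*√3) + (3 - 15) = (18 - 108*√3) - 12 = 6 - 108*√3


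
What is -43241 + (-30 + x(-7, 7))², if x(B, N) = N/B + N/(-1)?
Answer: -41797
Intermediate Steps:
x(B, N) = -N + N/B (x(B, N) = N/B + N*(-1) = N/B - N = -N + N/B)
-43241 + (-30 + x(-7, 7))² = -43241 + (-30 + (-1*7 + 7/(-7)))² = -43241 + (-30 + (-7 + 7*(-⅐)))² = -43241 + (-30 + (-7 - 1))² = -43241 + (-30 - 8)² = -43241 + (-38)² = -43241 + 1444 = -41797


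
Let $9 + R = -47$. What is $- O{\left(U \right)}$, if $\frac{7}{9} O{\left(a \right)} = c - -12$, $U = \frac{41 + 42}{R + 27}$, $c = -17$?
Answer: $\frac{45}{7} \approx 6.4286$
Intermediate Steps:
$R = -56$ ($R = -9 - 47 = -56$)
$U = - \frac{83}{29}$ ($U = \frac{41 + 42}{-56 + 27} = \frac{83}{-29} = 83 \left(- \frac{1}{29}\right) = - \frac{83}{29} \approx -2.8621$)
$O{\left(a \right)} = - \frac{45}{7}$ ($O{\left(a \right)} = \frac{9 \left(-17 - -12\right)}{7} = \frac{9 \left(-17 + 12\right)}{7} = \frac{9}{7} \left(-5\right) = - \frac{45}{7}$)
$- O{\left(U \right)} = \left(-1\right) \left(- \frac{45}{7}\right) = \frac{45}{7}$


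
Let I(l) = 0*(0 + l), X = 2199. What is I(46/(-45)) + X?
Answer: 2199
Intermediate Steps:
I(l) = 0 (I(l) = 0*l = 0)
I(46/(-45)) + X = 0 + 2199 = 2199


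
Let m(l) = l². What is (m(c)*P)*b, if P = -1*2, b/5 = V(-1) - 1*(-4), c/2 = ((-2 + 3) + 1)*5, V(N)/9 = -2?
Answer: 56000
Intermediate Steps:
V(N) = -18 (V(N) = 9*(-2) = -18)
c = 20 (c = 2*(((-2 + 3) + 1)*5) = 2*((1 + 1)*5) = 2*(2*5) = 2*10 = 20)
b = -70 (b = 5*(-18 - 1*(-4)) = 5*(-18 + 4) = 5*(-14) = -70)
P = -2
(m(c)*P)*b = (20²*(-2))*(-70) = (400*(-2))*(-70) = -800*(-70) = 56000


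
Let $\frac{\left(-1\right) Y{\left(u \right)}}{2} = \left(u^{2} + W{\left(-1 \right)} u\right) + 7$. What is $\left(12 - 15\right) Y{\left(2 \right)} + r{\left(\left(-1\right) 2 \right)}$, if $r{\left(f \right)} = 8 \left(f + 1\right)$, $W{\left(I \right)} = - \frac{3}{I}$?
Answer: $94$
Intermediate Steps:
$r{\left(f \right)} = 8 + 8 f$ ($r{\left(f \right)} = 8 \left(1 + f\right) = 8 + 8 f$)
$Y{\left(u \right)} = -14 - 6 u - 2 u^{2}$ ($Y{\left(u \right)} = - 2 \left(\left(u^{2} + - \frac{3}{-1} u\right) + 7\right) = - 2 \left(\left(u^{2} + \left(-3\right) \left(-1\right) u\right) + 7\right) = - 2 \left(\left(u^{2} + 3 u\right) + 7\right) = - 2 \left(7 + u^{2} + 3 u\right) = -14 - 6 u - 2 u^{2}$)
$\left(12 - 15\right) Y{\left(2 \right)} + r{\left(\left(-1\right) 2 \right)} = \left(12 - 15\right) \left(-14 - 12 - 2 \cdot 2^{2}\right) + \left(8 + 8 \left(\left(-1\right) 2\right)\right) = - 3 \left(-14 - 12 - 8\right) + \left(8 + 8 \left(-2\right)\right) = - 3 \left(-14 - 12 - 8\right) + \left(8 - 16\right) = \left(-3\right) \left(-34\right) - 8 = 102 - 8 = 94$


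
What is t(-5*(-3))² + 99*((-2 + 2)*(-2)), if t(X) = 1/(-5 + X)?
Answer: 1/100 ≈ 0.010000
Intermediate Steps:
t(-5*(-3))² + 99*((-2 + 2)*(-2)) = (1/(-5 - 5*(-3)))² + 99*((-2 + 2)*(-2)) = (1/(-5 + 15))² + 99*(0*(-2)) = (1/10)² + 99*0 = (⅒)² + 0 = 1/100 + 0 = 1/100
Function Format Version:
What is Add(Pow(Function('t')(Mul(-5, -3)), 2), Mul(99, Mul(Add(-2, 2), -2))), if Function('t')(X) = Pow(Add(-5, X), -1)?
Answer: Rational(1, 100) ≈ 0.010000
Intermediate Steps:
Add(Pow(Function('t')(Mul(-5, -3)), 2), Mul(99, Mul(Add(-2, 2), -2))) = Add(Pow(Pow(Add(-5, Mul(-5, -3)), -1), 2), Mul(99, Mul(Add(-2, 2), -2))) = Add(Pow(Pow(Add(-5, 15), -1), 2), Mul(99, Mul(0, -2))) = Add(Pow(Pow(10, -1), 2), Mul(99, 0)) = Add(Pow(Rational(1, 10), 2), 0) = Add(Rational(1, 100), 0) = Rational(1, 100)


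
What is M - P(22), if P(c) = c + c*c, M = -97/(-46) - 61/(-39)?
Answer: -901175/1794 ≈ -502.33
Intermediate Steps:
M = 6589/1794 (M = -97*(-1/46) - 61*(-1/39) = 97/46 + 61/39 = 6589/1794 ≈ 3.6728)
P(c) = c + c²
M - P(22) = 6589/1794 - 22*(1 + 22) = 6589/1794 - 22*23 = 6589/1794 - 1*506 = 6589/1794 - 506 = -901175/1794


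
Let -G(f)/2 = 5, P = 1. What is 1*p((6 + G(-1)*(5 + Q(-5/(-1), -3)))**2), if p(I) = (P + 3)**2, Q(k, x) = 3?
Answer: 16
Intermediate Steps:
G(f) = -10 (G(f) = -2*5 = -10)
p(I) = 16 (p(I) = (1 + 3)**2 = 4**2 = 16)
1*p((6 + G(-1)*(5 + Q(-5/(-1), -3)))**2) = 1*16 = 16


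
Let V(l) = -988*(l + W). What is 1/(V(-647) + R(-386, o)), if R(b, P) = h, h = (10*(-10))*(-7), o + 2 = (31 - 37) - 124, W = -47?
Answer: 1/686372 ≈ 1.4569e-6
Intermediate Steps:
o = -132 (o = -2 + ((31 - 37) - 124) = -2 + (-6 - 124) = -2 - 130 = -132)
V(l) = 46436 - 988*l (V(l) = -988*(l - 47) = -988*(-47 + l) = 46436 - 988*l)
h = 700 (h = -100*(-7) = 700)
R(b, P) = 700
1/(V(-647) + R(-386, o)) = 1/((46436 - 988*(-647)) + 700) = 1/((46436 + 639236) + 700) = 1/(685672 + 700) = 1/686372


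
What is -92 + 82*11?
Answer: 810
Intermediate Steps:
-92 + 82*11 = -92 + 902 = 810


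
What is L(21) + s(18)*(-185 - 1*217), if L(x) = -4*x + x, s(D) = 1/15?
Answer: -449/5 ≈ -89.800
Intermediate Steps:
s(D) = 1/15
L(x) = -3*x
L(21) + s(18)*(-185 - 1*217) = -3*21 + (-185 - 1*217)/15 = -63 + (-185 - 217)/15 = -63 + (1/15)*(-402) = -63 - 134/5 = -449/5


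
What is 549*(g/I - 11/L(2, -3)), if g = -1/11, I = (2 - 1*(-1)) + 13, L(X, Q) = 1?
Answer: -1063413/176 ≈ -6042.1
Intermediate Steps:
I = 16 (I = (2 + 1) + 13 = 3 + 13 = 16)
g = -1/11 (g = -1*1/11 = -1/11 ≈ -0.090909)
549*(g/I - 11/L(2, -3)) = 549*(-1/11/16 - 11/1) = 549*(-1/11*1/16 - 11*1) = 549*(-1/176 - 11) = 549*(-1937/176) = -1063413/176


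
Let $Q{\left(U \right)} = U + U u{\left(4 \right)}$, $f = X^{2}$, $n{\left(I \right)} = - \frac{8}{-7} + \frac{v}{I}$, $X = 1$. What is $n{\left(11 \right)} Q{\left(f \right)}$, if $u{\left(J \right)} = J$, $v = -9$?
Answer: $\frac{125}{77} \approx 1.6234$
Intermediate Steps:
$n{\left(I \right)} = \frac{8}{7} - \frac{9}{I}$ ($n{\left(I \right)} = - \frac{8}{-7} - \frac{9}{I} = \left(-8\right) \left(- \frac{1}{7}\right) - \frac{9}{I} = \frac{8}{7} - \frac{9}{I}$)
$f = 1$ ($f = 1^{2} = 1$)
$Q{\left(U \right)} = 5 U$ ($Q{\left(U \right)} = U + U 4 = U + 4 U = 5 U$)
$n{\left(11 \right)} Q{\left(f \right)} = \left(\frac{8}{7} - \frac{9}{11}\right) 5 \cdot 1 = \left(\frac{8}{7} - \frac{9}{11}\right) 5 = \frac{25}{77} \cdot 5 = \frac{125}{77}$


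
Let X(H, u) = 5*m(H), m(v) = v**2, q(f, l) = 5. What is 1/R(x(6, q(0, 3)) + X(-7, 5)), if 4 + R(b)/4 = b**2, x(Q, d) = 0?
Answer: 1/240084 ≈ 4.1652e-6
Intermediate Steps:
X(H, u) = 5*H**2
R(b) = -16 + 4*b**2
1/R(x(6, q(0, 3)) + X(-7, 5)) = 1/(-16 + 4*(0 + 5*(-7)**2)**2) = 1/(-16 + 4*(0 + 5*49)**2) = 1/(-16 + 4*(0 + 245)**2) = 1/(-16 + 4*245**2) = 1/(-16 + 4*60025) = 1/(-16 + 240100) = 1/240084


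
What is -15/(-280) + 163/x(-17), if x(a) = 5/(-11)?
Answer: -100393/280 ≈ -358.55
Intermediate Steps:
x(a) = -5/11 (x(a) = 5*(-1/11) = -5/11)
-15/(-280) + 163/x(-17) = -15/(-280) + 163/(-5/11) = -15*(-1/280) + 163*(-11/5) = 3/56 - 1793/5 = -100393/280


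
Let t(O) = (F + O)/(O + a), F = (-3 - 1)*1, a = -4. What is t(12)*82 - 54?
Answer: 28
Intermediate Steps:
F = -4 (F = -4*1 = -4)
t(O) = 1 (t(O) = (-4 + O)/(O - 4) = (-4 + O)/(-4 + O) = 1)
t(12)*82 - 54 = 1*82 - 54 = 82 - 54 = 28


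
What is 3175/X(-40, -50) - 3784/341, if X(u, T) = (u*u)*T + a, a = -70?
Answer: -5528501/496434 ≈ -11.136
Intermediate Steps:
X(u, T) = -70 + T*u² (X(u, T) = (u*u)*T - 70 = u²*T - 70 = T*u² - 70 = -70 + T*u²)
3175/X(-40, -50) - 3784/341 = 3175/(-70 - 50*(-40)²) - 3784/341 = 3175/(-70 - 50*1600) - 3784*1/341 = 3175/(-70 - 80000) - 344/31 = 3175/(-80070) - 344/31 = 3175*(-1/80070) - 344/31 = -635/16014 - 344/31 = -5528501/496434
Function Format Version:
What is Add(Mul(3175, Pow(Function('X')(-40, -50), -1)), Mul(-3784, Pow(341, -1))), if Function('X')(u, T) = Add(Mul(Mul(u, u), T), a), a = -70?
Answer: Rational(-5528501, 496434) ≈ -11.136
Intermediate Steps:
Function('X')(u, T) = Add(-70, Mul(T, Pow(u, 2))) (Function('X')(u, T) = Add(Mul(Mul(u, u), T), -70) = Add(Mul(Pow(u, 2), T), -70) = Add(Mul(T, Pow(u, 2)), -70) = Add(-70, Mul(T, Pow(u, 2))))
Add(Mul(3175, Pow(Function('X')(-40, -50), -1)), Mul(-3784, Pow(341, -1))) = Add(Mul(3175, Pow(Add(-70, Mul(-50, Pow(-40, 2))), -1)), Mul(-3784, Pow(341, -1))) = Add(Mul(3175, Pow(Add(-70, Mul(-50, 1600)), -1)), Mul(-3784, Rational(1, 341))) = Add(Mul(3175, Pow(Add(-70, -80000), -1)), Rational(-344, 31)) = Add(Mul(3175, Pow(-80070, -1)), Rational(-344, 31)) = Add(Mul(3175, Rational(-1, 80070)), Rational(-344, 31)) = Add(Rational(-635, 16014), Rational(-344, 31)) = Rational(-5528501, 496434)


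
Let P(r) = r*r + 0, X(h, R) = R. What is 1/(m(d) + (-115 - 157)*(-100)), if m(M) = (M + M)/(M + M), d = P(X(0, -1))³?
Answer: 1/27201 ≈ 3.6763e-5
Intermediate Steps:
P(r) = r² (P(r) = r² + 0 = r²)
d = 1 (d = ((-1)²)³ = 1³ = 1)
m(M) = 1 (m(M) = (2*M)/((2*M)) = (2*M)*(1/(2*M)) = 1)
1/(m(d) + (-115 - 157)*(-100)) = 1/(1 + (-115 - 157)*(-100)) = 1/(1 - 272*(-100)) = 1/(1 + 27200) = 1/27201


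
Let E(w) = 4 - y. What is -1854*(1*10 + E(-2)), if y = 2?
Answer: -22248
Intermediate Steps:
E(w) = 2 (E(w) = 4 - 1*2 = 4 - 2 = 2)
-1854*(1*10 + E(-2)) = -1854*(1*10 + 2) = -1854*(10 + 2) = -1854*12 = -22248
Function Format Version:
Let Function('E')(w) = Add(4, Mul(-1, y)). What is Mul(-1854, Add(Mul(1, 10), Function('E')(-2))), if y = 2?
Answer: -22248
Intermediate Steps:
Function('E')(w) = 2 (Function('E')(w) = Add(4, Mul(-1, 2)) = Add(4, -2) = 2)
Mul(-1854, Add(Mul(1, 10), Function('E')(-2))) = Mul(-1854, Add(Mul(1, 10), 2)) = Mul(-1854, Add(10, 2)) = Mul(-1854, 12) = -22248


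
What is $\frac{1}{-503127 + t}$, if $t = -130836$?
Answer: $- \frac{1}{633963} \approx -1.5774 \cdot 10^{-6}$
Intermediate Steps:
$\frac{1}{-503127 + t} = \frac{1}{-503127 - 130836} = \frac{1}{-633963} = - \frac{1}{633963}$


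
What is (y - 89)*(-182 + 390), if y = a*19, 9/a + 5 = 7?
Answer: -728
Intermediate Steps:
a = 9/2 (a = 9/(-5 + 7) = 9/2 ≈ 4.5000)
y = 171/2 (y = (9/2)*19 = 171/2 ≈ 85.500)
(y - 89)*(-182 + 390) = (171/2 - 89)*(-182 + 390) = -7/2*208 = -728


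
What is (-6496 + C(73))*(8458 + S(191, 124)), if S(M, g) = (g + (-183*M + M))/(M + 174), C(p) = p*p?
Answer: -3562304844/365 ≈ -9.7597e+6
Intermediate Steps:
C(p) = p²
S(M, g) = (g - 182*M)/(174 + M)
(-6496 + C(73))*(8458 + S(191, 124)) = (-6496 + 73²)*(8458 + (124 - 182*191)/(174 + 191)) = (-6496 + 5329)*(8458 + (124 - 34762)/365) = -1167*(8458 + (1/365)*(-34638)) = -1167*(8458 - 34638/365) = -1167*3052532/365 = -3562304844/365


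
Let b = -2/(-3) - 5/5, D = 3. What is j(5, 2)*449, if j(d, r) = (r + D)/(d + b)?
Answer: 6735/14 ≈ 481.07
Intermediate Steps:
b = -⅓ (b = -2*(-⅓) - 5*⅕ = ⅔ - 1 = -⅓ ≈ -0.33333)
j(d, r) = (3 + r)/(-⅓ + d) (j(d, r) = (r + 3)/(d - ⅓) = (3 + r)/(-⅓ + d))
j(5, 2)*449 = (3*(3 + 2)/(-1 + 3*5))*449 = (3*5/(-1 + 15))*449 = (3*5/14)*449 = (3*(1/14)*5)*449 = (15/14)*449 = 6735/14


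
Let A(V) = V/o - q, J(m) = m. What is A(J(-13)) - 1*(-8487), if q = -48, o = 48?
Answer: 409667/48 ≈ 8534.7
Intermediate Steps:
A(V) = 48 + V/48 (A(V) = V/48 - 1*(-48) = V*(1/48) + 48 = V/48 + 48 = 48 + V/48)
A(J(-13)) - 1*(-8487) = (48 + (1/48)*(-13)) - 1*(-8487) = (48 - 13/48) + 8487 = 2291/48 + 8487 = 409667/48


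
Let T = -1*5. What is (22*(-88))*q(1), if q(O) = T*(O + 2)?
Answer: 29040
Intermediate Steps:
T = -5
q(O) = -10 - 5*O (q(O) = -5*(O + 2) = -5*(2 + O) = -10 - 5*O)
(22*(-88))*q(1) = (22*(-88))*(-10 - 5*1) = -1936*(-10 - 5) = -1936*(-15) = 29040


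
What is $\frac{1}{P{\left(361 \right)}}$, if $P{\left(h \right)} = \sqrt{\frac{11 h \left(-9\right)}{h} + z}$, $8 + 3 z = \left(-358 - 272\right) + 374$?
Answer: $- \frac{i \sqrt{187}}{187} \approx - 0.073127 i$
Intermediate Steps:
$z = -88$ ($z = - \frac{8}{3} + \frac{\left(-358 - 272\right) + 374}{3} = - \frac{8}{3} + \frac{-630 + 374}{3} = - \frac{8}{3} + \frac{1}{3} \left(-256\right) = - \frac{8}{3} - \frac{256}{3} = -88$)
$P{\left(h \right)} = i \sqrt{187}$ ($P{\left(h \right)} = \sqrt{\frac{11 h \left(-9\right)}{h} - 88} = \sqrt{\frac{\left(-99\right) h}{h} - 88} = \sqrt{-99 - 88} = \sqrt{-187} = i \sqrt{187}$)
$\frac{1}{P{\left(361 \right)}} = \frac{1}{i \sqrt{187}} = - \frac{i \sqrt{187}}{187}$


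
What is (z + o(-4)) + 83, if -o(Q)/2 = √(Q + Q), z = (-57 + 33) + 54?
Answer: 113 - 4*I*√2 ≈ 113.0 - 5.6569*I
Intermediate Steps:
z = 30 (z = -24 + 54 = 30)
o(Q) = -2*√2*√Q (o(Q) = -2*√(Q + Q) = -2*√2*√Q)
(z + o(-4)) + 83 = (30 - 2*√2*√(-4)) + 83 = (30 - 2*√2*2*I) + 83 = (30 - 4*I*√2) + 83 = 113 - 4*I*√2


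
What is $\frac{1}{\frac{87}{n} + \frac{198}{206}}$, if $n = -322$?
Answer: $\frac{33166}{22917} \approx 1.4472$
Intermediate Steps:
$\frac{1}{\frac{87}{n} + \frac{198}{206}} = \frac{1}{\frac{87}{-322} + \frac{198}{206}} = \frac{1}{87 \left(- \frac{1}{322}\right) + 198 \cdot \frac{1}{206}} = \frac{1}{- \frac{87}{322} + \frac{99}{103}} = \frac{1}{\frac{22917}{33166}} = \frac{33166}{22917}$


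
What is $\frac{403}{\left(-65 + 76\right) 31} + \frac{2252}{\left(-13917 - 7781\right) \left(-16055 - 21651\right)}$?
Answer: $\frac{2658976754}{2249898167} \approx 1.1818$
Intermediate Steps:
$\frac{403}{\left(-65 + 76\right) 31} + \frac{2252}{\left(-13917 - 7781\right) \left(-16055 - 21651\right)} = \frac{403}{11 \cdot 31} + \frac{2252}{\left(-21698\right) \left(-37706\right)} = \frac{403}{341} + \frac{2252}{818144788} = 403 \cdot \frac{1}{341} + 2252 \cdot \frac{1}{818144788} = \frac{13}{11} + \frac{563}{204536197} = \frac{2658976754}{2249898167}$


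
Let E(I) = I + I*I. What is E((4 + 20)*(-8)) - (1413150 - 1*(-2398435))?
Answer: -3774913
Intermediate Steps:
E(I) = I + I²
E((4 + 20)*(-8)) - (1413150 - 1*(-2398435)) = ((4 + 20)*(-8))*(1 + (4 + 20)*(-8)) - (1413150 - 1*(-2398435)) = (24*(-8))*(1 + 24*(-8)) - (1413150 + 2398435) = -192*(1 - 192) - 1*3811585 = -192*(-191) - 3811585 = 36672 - 3811585 = -3774913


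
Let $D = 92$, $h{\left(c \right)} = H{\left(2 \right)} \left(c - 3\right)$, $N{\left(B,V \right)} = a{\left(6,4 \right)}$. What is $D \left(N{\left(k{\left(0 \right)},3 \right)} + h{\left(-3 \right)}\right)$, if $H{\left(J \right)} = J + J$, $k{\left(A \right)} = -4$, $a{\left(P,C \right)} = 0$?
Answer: $-2208$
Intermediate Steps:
$H{\left(J \right)} = 2 J$
$N{\left(B,V \right)} = 0$
$h{\left(c \right)} = -12 + 4 c$ ($h{\left(c \right)} = 2 \cdot 2 \left(c - 3\right) = 4 \left(-3 + c\right) = -12 + 4 c$)
$D \left(N{\left(k{\left(0 \right)},3 \right)} + h{\left(-3 \right)}\right) = 92 \left(0 + \left(-12 + 4 \left(-3\right)\right)\right) = 92 \left(0 - 24\right) = 92 \left(-24\right) = -2208$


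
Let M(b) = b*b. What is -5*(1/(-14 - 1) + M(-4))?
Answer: -239/3 ≈ -79.667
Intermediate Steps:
M(b) = b²
-5*(1/(-14 - 1) + M(-4)) = -5*(1/(-14 - 1) + (-4)²) = -5*(1/(-15) + 16) = -5*(-1/15 + 16) = -5*239/15 = -239/3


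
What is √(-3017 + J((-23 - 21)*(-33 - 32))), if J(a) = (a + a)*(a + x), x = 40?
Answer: √16584983 ≈ 4072.5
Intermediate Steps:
J(a) = 2*a*(40 + a) (J(a) = (a + a)*(a + 40) = (2*a)*(40 + a) = 2*a*(40 + a))
√(-3017 + J((-23 - 21)*(-33 - 32))) = √(-3017 + 2*((-23 - 21)*(-33 - 32))*(40 + (-23 - 21)*(-33 - 32))) = √(-3017 + 2*(-44*(-65))*(40 - 44*(-65))) = √(-3017 + 2*2860*(40 + 2860)) = √(-3017 + 2*2860*2900) = √(-3017 + 16588000) = √16584983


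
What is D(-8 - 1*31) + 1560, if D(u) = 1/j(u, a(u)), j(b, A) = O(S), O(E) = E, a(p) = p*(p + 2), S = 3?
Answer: 4681/3 ≈ 1560.3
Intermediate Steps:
a(p) = p*(2 + p)
j(b, A) = 3
D(u) = ⅓ (D(u) = 1/3 = ⅓)
D(-8 - 1*31) + 1560 = ⅓ + 1560 = 4681/3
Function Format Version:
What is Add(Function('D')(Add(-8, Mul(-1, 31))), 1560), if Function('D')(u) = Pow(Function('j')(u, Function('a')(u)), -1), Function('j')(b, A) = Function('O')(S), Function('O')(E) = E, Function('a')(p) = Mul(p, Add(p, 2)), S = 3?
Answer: Rational(4681, 3) ≈ 1560.3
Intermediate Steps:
Function('a')(p) = Mul(p, Add(2, p))
Function('j')(b, A) = 3
Function('D')(u) = Rational(1, 3) (Function('D')(u) = Pow(3, -1) = Rational(1, 3))
Add(Function('D')(Add(-8, Mul(-1, 31))), 1560) = Add(Rational(1, 3), 1560) = Rational(4681, 3)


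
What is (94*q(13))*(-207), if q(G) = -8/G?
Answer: 155664/13 ≈ 11974.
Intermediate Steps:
(94*q(13))*(-207) = (94*(-8/13))*(-207) = -752/13*(-207) = 155664/13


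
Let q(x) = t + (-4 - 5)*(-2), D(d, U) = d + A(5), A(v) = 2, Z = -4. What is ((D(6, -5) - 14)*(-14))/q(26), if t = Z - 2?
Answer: 7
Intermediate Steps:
D(d, U) = 2 + d (D(d, U) = d + 2 = 2 + d)
t = -6 (t = -4 - 2 = -6)
q(x) = 12 (q(x) = -6 + (-4 - 5)*(-2) = -6 - 9*(-2) = -6 + 18 = 12)
((D(6, -5) - 14)*(-14))/q(26) = (((2 + 6) - 14)*(-14))/12 = ((8 - 14)*(-14))*(1/12) = -6*(-14)*(1/12) = 84*(1/12) = 7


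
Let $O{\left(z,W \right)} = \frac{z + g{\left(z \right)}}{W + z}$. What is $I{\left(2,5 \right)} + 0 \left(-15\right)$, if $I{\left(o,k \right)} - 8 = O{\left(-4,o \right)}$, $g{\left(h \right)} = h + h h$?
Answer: $4$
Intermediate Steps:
$g{\left(h \right)} = h + h^{2}$
$O{\left(z,W \right)} = \frac{z + z \left(1 + z\right)}{W + z}$
$I{\left(o,k \right)} = 8 + \frac{8}{-4 + o}$ ($I{\left(o,k \right)} = 8 - \frac{4 \left(2 - 4\right)}{o - 4} = 8 - 4 \frac{1}{-4 + o} \left(-2\right) = 8 + \frac{8}{-4 + o}$)
$I{\left(2,5 \right)} + 0 \left(-15\right) = \frac{8 \left(-3 + 2\right)}{-4 + 2} + 0 \left(-15\right) = 8 \frac{1}{-2} \left(-1\right) + 0 = 8 \left(- \frac{1}{2}\right) \left(-1\right) + 0 = 4 + 0 = 4$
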